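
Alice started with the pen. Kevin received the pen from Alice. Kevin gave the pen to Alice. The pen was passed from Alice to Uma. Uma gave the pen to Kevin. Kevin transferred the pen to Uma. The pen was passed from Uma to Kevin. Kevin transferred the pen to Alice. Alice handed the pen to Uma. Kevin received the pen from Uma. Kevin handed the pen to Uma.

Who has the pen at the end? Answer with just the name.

Answer: Uma

Derivation:
Tracking the pen through each event:
Start: Alice has the pen.
After event 1: Kevin has the pen.
After event 2: Alice has the pen.
After event 3: Uma has the pen.
After event 4: Kevin has the pen.
After event 5: Uma has the pen.
After event 6: Kevin has the pen.
After event 7: Alice has the pen.
After event 8: Uma has the pen.
After event 9: Kevin has the pen.
After event 10: Uma has the pen.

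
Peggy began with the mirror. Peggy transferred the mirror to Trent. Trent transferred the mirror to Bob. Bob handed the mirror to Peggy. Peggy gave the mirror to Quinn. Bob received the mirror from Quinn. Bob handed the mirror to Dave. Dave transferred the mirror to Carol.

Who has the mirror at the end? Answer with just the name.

Tracking the mirror through each event:
Start: Peggy has the mirror.
After event 1: Trent has the mirror.
After event 2: Bob has the mirror.
After event 3: Peggy has the mirror.
After event 4: Quinn has the mirror.
After event 5: Bob has the mirror.
After event 6: Dave has the mirror.
After event 7: Carol has the mirror.

Answer: Carol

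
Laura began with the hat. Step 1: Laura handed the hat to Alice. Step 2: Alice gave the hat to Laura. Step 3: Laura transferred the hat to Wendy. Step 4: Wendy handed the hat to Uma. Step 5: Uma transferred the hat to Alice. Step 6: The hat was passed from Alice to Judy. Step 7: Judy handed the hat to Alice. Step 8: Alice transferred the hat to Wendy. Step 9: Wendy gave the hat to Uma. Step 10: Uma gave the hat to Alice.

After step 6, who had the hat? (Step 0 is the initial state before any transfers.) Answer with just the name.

Answer: Judy

Derivation:
Tracking the hat holder through step 6:
After step 0 (start): Laura
After step 1: Alice
After step 2: Laura
After step 3: Wendy
After step 4: Uma
After step 5: Alice
After step 6: Judy

At step 6, the holder is Judy.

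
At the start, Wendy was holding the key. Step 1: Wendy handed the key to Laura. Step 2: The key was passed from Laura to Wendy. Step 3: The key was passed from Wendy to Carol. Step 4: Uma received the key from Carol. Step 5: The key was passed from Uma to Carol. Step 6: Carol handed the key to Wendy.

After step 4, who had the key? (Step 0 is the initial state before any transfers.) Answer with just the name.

Tracking the key holder through step 4:
After step 0 (start): Wendy
After step 1: Laura
After step 2: Wendy
After step 3: Carol
After step 4: Uma

At step 4, the holder is Uma.

Answer: Uma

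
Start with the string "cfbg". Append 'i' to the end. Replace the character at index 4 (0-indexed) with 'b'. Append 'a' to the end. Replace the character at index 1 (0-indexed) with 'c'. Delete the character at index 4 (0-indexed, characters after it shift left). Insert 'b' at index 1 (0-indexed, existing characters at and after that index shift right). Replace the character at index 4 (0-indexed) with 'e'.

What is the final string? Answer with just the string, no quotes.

Answer: cbcbea

Derivation:
Applying each edit step by step:
Start: "cfbg"
Op 1 (append 'i'): "cfbg" -> "cfbgi"
Op 2 (replace idx 4: 'i' -> 'b'): "cfbgi" -> "cfbgb"
Op 3 (append 'a'): "cfbgb" -> "cfbgba"
Op 4 (replace idx 1: 'f' -> 'c'): "cfbgba" -> "ccbgba"
Op 5 (delete idx 4 = 'b'): "ccbgba" -> "ccbga"
Op 6 (insert 'b' at idx 1): "ccbga" -> "cbcbga"
Op 7 (replace idx 4: 'g' -> 'e'): "cbcbga" -> "cbcbea"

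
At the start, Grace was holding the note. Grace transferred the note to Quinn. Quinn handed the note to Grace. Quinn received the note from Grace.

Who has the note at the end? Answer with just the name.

Tracking the note through each event:
Start: Grace has the note.
After event 1: Quinn has the note.
After event 2: Grace has the note.
After event 3: Quinn has the note.

Answer: Quinn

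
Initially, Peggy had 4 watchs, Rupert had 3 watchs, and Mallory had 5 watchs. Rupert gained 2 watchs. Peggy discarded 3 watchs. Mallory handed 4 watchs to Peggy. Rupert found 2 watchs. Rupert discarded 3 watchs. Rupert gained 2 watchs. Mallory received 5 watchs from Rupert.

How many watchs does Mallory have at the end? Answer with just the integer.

Answer: 6

Derivation:
Tracking counts step by step:
Start: Peggy=4, Rupert=3, Mallory=5
Event 1 (Rupert +2): Rupert: 3 -> 5. State: Peggy=4, Rupert=5, Mallory=5
Event 2 (Peggy -3): Peggy: 4 -> 1. State: Peggy=1, Rupert=5, Mallory=5
Event 3 (Mallory -> Peggy, 4): Mallory: 5 -> 1, Peggy: 1 -> 5. State: Peggy=5, Rupert=5, Mallory=1
Event 4 (Rupert +2): Rupert: 5 -> 7. State: Peggy=5, Rupert=7, Mallory=1
Event 5 (Rupert -3): Rupert: 7 -> 4. State: Peggy=5, Rupert=4, Mallory=1
Event 6 (Rupert +2): Rupert: 4 -> 6. State: Peggy=5, Rupert=6, Mallory=1
Event 7 (Rupert -> Mallory, 5): Rupert: 6 -> 1, Mallory: 1 -> 6. State: Peggy=5, Rupert=1, Mallory=6

Mallory's final count: 6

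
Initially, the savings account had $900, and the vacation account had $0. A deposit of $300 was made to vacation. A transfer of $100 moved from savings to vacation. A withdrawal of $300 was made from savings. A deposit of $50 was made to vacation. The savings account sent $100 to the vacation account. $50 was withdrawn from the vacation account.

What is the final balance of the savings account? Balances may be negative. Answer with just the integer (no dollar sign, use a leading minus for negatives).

Answer: 400

Derivation:
Tracking account balances step by step:
Start: savings=900, vacation=0
Event 1 (deposit 300 to vacation): vacation: 0 + 300 = 300. Balances: savings=900, vacation=300
Event 2 (transfer 100 savings -> vacation): savings: 900 - 100 = 800, vacation: 300 + 100 = 400. Balances: savings=800, vacation=400
Event 3 (withdraw 300 from savings): savings: 800 - 300 = 500. Balances: savings=500, vacation=400
Event 4 (deposit 50 to vacation): vacation: 400 + 50 = 450. Balances: savings=500, vacation=450
Event 5 (transfer 100 savings -> vacation): savings: 500 - 100 = 400, vacation: 450 + 100 = 550. Balances: savings=400, vacation=550
Event 6 (withdraw 50 from vacation): vacation: 550 - 50 = 500. Balances: savings=400, vacation=500

Final balance of savings: 400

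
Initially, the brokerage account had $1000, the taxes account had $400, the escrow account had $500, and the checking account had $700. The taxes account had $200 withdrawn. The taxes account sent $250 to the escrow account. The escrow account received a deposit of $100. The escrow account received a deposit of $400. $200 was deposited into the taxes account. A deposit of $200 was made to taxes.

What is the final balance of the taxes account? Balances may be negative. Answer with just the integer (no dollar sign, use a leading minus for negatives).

Tracking account balances step by step:
Start: brokerage=1000, taxes=400, escrow=500, checking=700
Event 1 (withdraw 200 from taxes): taxes: 400 - 200 = 200. Balances: brokerage=1000, taxes=200, escrow=500, checking=700
Event 2 (transfer 250 taxes -> escrow): taxes: 200 - 250 = -50, escrow: 500 + 250 = 750. Balances: brokerage=1000, taxes=-50, escrow=750, checking=700
Event 3 (deposit 100 to escrow): escrow: 750 + 100 = 850. Balances: brokerage=1000, taxes=-50, escrow=850, checking=700
Event 4 (deposit 400 to escrow): escrow: 850 + 400 = 1250. Balances: brokerage=1000, taxes=-50, escrow=1250, checking=700
Event 5 (deposit 200 to taxes): taxes: -50 + 200 = 150. Balances: brokerage=1000, taxes=150, escrow=1250, checking=700
Event 6 (deposit 200 to taxes): taxes: 150 + 200 = 350. Balances: brokerage=1000, taxes=350, escrow=1250, checking=700

Final balance of taxes: 350

Answer: 350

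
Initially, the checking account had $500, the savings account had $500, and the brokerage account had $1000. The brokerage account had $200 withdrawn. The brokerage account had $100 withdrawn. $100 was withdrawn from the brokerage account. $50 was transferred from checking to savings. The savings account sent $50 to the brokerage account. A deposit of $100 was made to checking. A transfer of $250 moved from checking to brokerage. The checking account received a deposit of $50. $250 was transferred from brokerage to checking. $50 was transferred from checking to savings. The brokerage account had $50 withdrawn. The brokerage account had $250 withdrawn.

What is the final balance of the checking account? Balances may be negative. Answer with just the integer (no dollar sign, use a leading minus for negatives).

Tracking account balances step by step:
Start: checking=500, savings=500, brokerage=1000
Event 1 (withdraw 200 from brokerage): brokerage: 1000 - 200 = 800. Balances: checking=500, savings=500, brokerage=800
Event 2 (withdraw 100 from brokerage): brokerage: 800 - 100 = 700. Balances: checking=500, savings=500, brokerage=700
Event 3 (withdraw 100 from brokerage): brokerage: 700 - 100 = 600. Balances: checking=500, savings=500, brokerage=600
Event 4 (transfer 50 checking -> savings): checking: 500 - 50 = 450, savings: 500 + 50 = 550. Balances: checking=450, savings=550, brokerage=600
Event 5 (transfer 50 savings -> brokerage): savings: 550 - 50 = 500, brokerage: 600 + 50 = 650. Balances: checking=450, savings=500, brokerage=650
Event 6 (deposit 100 to checking): checking: 450 + 100 = 550. Balances: checking=550, savings=500, brokerage=650
Event 7 (transfer 250 checking -> brokerage): checking: 550 - 250 = 300, brokerage: 650 + 250 = 900. Balances: checking=300, savings=500, brokerage=900
Event 8 (deposit 50 to checking): checking: 300 + 50 = 350. Balances: checking=350, savings=500, brokerage=900
Event 9 (transfer 250 brokerage -> checking): brokerage: 900 - 250 = 650, checking: 350 + 250 = 600. Balances: checking=600, savings=500, brokerage=650
Event 10 (transfer 50 checking -> savings): checking: 600 - 50 = 550, savings: 500 + 50 = 550. Balances: checking=550, savings=550, brokerage=650
Event 11 (withdraw 50 from brokerage): brokerage: 650 - 50 = 600. Balances: checking=550, savings=550, brokerage=600
Event 12 (withdraw 250 from brokerage): brokerage: 600 - 250 = 350. Balances: checking=550, savings=550, brokerage=350

Final balance of checking: 550

Answer: 550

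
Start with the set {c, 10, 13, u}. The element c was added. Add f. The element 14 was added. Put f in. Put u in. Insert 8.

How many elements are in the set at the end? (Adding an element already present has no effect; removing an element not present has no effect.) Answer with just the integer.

Answer: 7

Derivation:
Tracking the set through each operation:
Start: {10, 13, c, u}
Event 1 (add c): already present, no change. Set: {10, 13, c, u}
Event 2 (add f): added. Set: {10, 13, c, f, u}
Event 3 (add 14): added. Set: {10, 13, 14, c, f, u}
Event 4 (add f): already present, no change. Set: {10, 13, 14, c, f, u}
Event 5 (add u): already present, no change. Set: {10, 13, 14, c, f, u}
Event 6 (add 8): added. Set: {10, 13, 14, 8, c, f, u}

Final set: {10, 13, 14, 8, c, f, u} (size 7)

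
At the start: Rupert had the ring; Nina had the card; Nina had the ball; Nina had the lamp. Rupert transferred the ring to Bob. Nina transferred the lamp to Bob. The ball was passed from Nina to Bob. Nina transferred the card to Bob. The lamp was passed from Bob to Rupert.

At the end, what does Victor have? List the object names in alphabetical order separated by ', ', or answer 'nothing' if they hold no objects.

Answer: nothing

Derivation:
Tracking all object holders:
Start: ring:Rupert, card:Nina, ball:Nina, lamp:Nina
Event 1 (give ring: Rupert -> Bob). State: ring:Bob, card:Nina, ball:Nina, lamp:Nina
Event 2 (give lamp: Nina -> Bob). State: ring:Bob, card:Nina, ball:Nina, lamp:Bob
Event 3 (give ball: Nina -> Bob). State: ring:Bob, card:Nina, ball:Bob, lamp:Bob
Event 4 (give card: Nina -> Bob). State: ring:Bob, card:Bob, ball:Bob, lamp:Bob
Event 5 (give lamp: Bob -> Rupert). State: ring:Bob, card:Bob, ball:Bob, lamp:Rupert

Final state: ring:Bob, card:Bob, ball:Bob, lamp:Rupert
Victor holds: (nothing).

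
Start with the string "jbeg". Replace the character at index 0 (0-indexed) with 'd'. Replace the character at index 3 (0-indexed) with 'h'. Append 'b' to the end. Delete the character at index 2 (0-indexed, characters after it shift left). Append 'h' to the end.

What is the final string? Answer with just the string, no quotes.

Applying each edit step by step:
Start: "jbeg"
Op 1 (replace idx 0: 'j' -> 'd'): "jbeg" -> "dbeg"
Op 2 (replace idx 3: 'g' -> 'h'): "dbeg" -> "dbeh"
Op 3 (append 'b'): "dbeh" -> "dbehb"
Op 4 (delete idx 2 = 'e'): "dbehb" -> "dbhb"
Op 5 (append 'h'): "dbhb" -> "dbhbh"

Answer: dbhbh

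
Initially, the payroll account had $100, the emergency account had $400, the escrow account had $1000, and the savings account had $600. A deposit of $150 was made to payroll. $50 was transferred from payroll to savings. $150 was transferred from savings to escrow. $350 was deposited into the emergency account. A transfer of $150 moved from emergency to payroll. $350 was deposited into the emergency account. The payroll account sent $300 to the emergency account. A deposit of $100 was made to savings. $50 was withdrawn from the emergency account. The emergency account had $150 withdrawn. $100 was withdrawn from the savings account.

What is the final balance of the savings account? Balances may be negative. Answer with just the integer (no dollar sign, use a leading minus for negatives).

Tracking account balances step by step:
Start: payroll=100, emergency=400, escrow=1000, savings=600
Event 1 (deposit 150 to payroll): payroll: 100 + 150 = 250. Balances: payroll=250, emergency=400, escrow=1000, savings=600
Event 2 (transfer 50 payroll -> savings): payroll: 250 - 50 = 200, savings: 600 + 50 = 650. Balances: payroll=200, emergency=400, escrow=1000, savings=650
Event 3 (transfer 150 savings -> escrow): savings: 650 - 150 = 500, escrow: 1000 + 150 = 1150. Balances: payroll=200, emergency=400, escrow=1150, savings=500
Event 4 (deposit 350 to emergency): emergency: 400 + 350 = 750. Balances: payroll=200, emergency=750, escrow=1150, savings=500
Event 5 (transfer 150 emergency -> payroll): emergency: 750 - 150 = 600, payroll: 200 + 150 = 350. Balances: payroll=350, emergency=600, escrow=1150, savings=500
Event 6 (deposit 350 to emergency): emergency: 600 + 350 = 950. Balances: payroll=350, emergency=950, escrow=1150, savings=500
Event 7 (transfer 300 payroll -> emergency): payroll: 350 - 300 = 50, emergency: 950 + 300 = 1250. Balances: payroll=50, emergency=1250, escrow=1150, savings=500
Event 8 (deposit 100 to savings): savings: 500 + 100 = 600. Balances: payroll=50, emergency=1250, escrow=1150, savings=600
Event 9 (withdraw 50 from emergency): emergency: 1250 - 50 = 1200. Balances: payroll=50, emergency=1200, escrow=1150, savings=600
Event 10 (withdraw 150 from emergency): emergency: 1200 - 150 = 1050. Balances: payroll=50, emergency=1050, escrow=1150, savings=600
Event 11 (withdraw 100 from savings): savings: 600 - 100 = 500. Balances: payroll=50, emergency=1050, escrow=1150, savings=500

Final balance of savings: 500

Answer: 500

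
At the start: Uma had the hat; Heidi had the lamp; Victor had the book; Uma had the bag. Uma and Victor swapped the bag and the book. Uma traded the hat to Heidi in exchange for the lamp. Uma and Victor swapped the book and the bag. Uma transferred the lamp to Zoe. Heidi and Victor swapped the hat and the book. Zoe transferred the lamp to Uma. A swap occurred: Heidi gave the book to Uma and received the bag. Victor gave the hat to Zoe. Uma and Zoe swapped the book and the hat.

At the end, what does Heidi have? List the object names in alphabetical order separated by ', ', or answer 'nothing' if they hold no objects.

Answer: bag

Derivation:
Tracking all object holders:
Start: hat:Uma, lamp:Heidi, book:Victor, bag:Uma
Event 1 (swap bag<->book: now bag:Victor, book:Uma). State: hat:Uma, lamp:Heidi, book:Uma, bag:Victor
Event 2 (swap hat<->lamp: now hat:Heidi, lamp:Uma). State: hat:Heidi, lamp:Uma, book:Uma, bag:Victor
Event 3 (swap book<->bag: now book:Victor, bag:Uma). State: hat:Heidi, lamp:Uma, book:Victor, bag:Uma
Event 4 (give lamp: Uma -> Zoe). State: hat:Heidi, lamp:Zoe, book:Victor, bag:Uma
Event 5 (swap hat<->book: now hat:Victor, book:Heidi). State: hat:Victor, lamp:Zoe, book:Heidi, bag:Uma
Event 6 (give lamp: Zoe -> Uma). State: hat:Victor, lamp:Uma, book:Heidi, bag:Uma
Event 7 (swap book<->bag: now book:Uma, bag:Heidi). State: hat:Victor, lamp:Uma, book:Uma, bag:Heidi
Event 8 (give hat: Victor -> Zoe). State: hat:Zoe, lamp:Uma, book:Uma, bag:Heidi
Event 9 (swap book<->hat: now book:Zoe, hat:Uma). State: hat:Uma, lamp:Uma, book:Zoe, bag:Heidi

Final state: hat:Uma, lamp:Uma, book:Zoe, bag:Heidi
Heidi holds: bag.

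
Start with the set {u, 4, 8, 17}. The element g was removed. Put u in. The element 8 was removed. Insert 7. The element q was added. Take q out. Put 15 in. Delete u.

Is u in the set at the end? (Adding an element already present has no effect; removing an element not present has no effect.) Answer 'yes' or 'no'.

Tracking the set through each operation:
Start: {17, 4, 8, u}
Event 1 (remove g): not present, no change. Set: {17, 4, 8, u}
Event 2 (add u): already present, no change. Set: {17, 4, 8, u}
Event 3 (remove 8): removed. Set: {17, 4, u}
Event 4 (add 7): added. Set: {17, 4, 7, u}
Event 5 (add q): added. Set: {17, 4, 7, q, u}
Event 6 (remove q): removed. Set: {17, 4, 7, u}
Event 7 (add 15): added. Set: {15, 17, 4, 7, u}
Event 8 (remove u): removed. Set: {15, 17, 4, 7}

Final set: {15, 17, 4, 7} (size 4)
u is NOT in the final set.

Answer: no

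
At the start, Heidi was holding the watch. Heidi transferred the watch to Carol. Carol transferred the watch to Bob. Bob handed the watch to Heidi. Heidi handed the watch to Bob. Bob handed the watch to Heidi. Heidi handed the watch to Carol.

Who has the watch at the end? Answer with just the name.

Tracking the watch through each event:
Start: Heidi has the watch.
After event 1: Carol has the watch.
After event 2: Bob has the watch.
After event 3: Heidi has the watch.
After event 4: Bob has the watch.
After event 5: Heidi has the watch.
After event 6: Carol has the watch.

Answer: Carol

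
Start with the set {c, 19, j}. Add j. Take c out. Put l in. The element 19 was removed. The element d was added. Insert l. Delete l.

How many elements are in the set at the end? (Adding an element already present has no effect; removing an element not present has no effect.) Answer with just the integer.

Tracking the set through each operation:
Start: {19, c, j}
Event 1 (add j): already present, no change. Set: {19, c, j}
Event 2 (remove c): removed. Set: {19, j}
Event 3 (add l): added. Set: {19, j, l}
Event 4 (remove 19): removed. Set: {j, l}
Event 5 (add d): added. Set: {d, j, l}
Event 6 (add l): already present, no change. Set: {d, j, l}
Event 7 (remove l): removed. Set: {d, j}

Final set: {d, j} (size 2)

Answer: 2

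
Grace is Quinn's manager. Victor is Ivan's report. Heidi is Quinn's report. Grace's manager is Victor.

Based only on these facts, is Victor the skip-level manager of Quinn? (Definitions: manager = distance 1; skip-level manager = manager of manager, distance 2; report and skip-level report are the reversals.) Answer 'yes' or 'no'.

Answer: yes

Derivation:
Reconstructing the manager chain from the given facts:
  Ivan -> Victor -> Grace -> Quinn -> Heidi
(each arrow means 'manager of the next')
Positions in the chain (0 = top):
  position of Ivan: 0
  position of Victor: 1
  position of Grace: 2
  position of Quinn: 3
  position of Heidi: 4

Victor is at position 1, Quinn is at position 3; signed distance (j - i) = 2.
'skip-level manager' requires j - i = 2. Actual distance is 2, so the relation HOLDS.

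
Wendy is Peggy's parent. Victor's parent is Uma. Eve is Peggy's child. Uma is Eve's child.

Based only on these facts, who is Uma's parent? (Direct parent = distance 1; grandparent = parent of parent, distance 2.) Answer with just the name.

Answer: Eve

Derivation:
Reconstructing the parent chain from the given facts:
  Wendy -> Peggy -> Eve -> Uma -> Victor
(each arrow means 'parent of the next')
Positions in the chain (0 = top):
  position of Wendy: 0
  position of Peggy: 1
  position of Eve: 2
  position of Uma: 3
  position of Victor: 4

Uma is at position 3; the parent is 1 step up the chain, i.e. position 2: Eve.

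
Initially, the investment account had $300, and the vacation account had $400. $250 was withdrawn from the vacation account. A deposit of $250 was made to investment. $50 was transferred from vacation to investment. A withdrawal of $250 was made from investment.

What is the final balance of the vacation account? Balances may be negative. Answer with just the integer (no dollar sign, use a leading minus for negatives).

Answer: 100

Derivation:
Tracking account balances step by step:
Start: investment=300, vacation=400
Event 1 (withdraw 250 from vacation): vacation: 400 - 250 = 150. Balances: investment=300, vacation=150
Event 2 (deposit 250 to investment): investment: 300 + 250 = 550. Balances: investment=550, vacation=150
Event 3 (transfer 50 vacation -> investment): vacation: 150 - 50 = 100, investment: 550 + 50 = 600. Balances: investment=600, vacation=100
Event 4 (withdraw 250 from investment): investment: 600 - 250 = 350. Balances: investment=350, vacation=100

Final balance of vacation: 100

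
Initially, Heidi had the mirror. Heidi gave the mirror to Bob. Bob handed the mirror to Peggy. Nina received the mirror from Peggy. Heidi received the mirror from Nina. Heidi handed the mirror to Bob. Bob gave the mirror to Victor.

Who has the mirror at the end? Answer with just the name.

Answer: Victor

Derivation:
Tracking the mirror through each event:
Start: Heidi has the mirror.
After event 1: Bob has the mirror.
After event 2: Peggy has the mirror.
After event 3: Nina has the mirror.
After event 4: Heidi has the mirror.
After event 5: Bob has the mirror.
After event 6: Victor has the mirror.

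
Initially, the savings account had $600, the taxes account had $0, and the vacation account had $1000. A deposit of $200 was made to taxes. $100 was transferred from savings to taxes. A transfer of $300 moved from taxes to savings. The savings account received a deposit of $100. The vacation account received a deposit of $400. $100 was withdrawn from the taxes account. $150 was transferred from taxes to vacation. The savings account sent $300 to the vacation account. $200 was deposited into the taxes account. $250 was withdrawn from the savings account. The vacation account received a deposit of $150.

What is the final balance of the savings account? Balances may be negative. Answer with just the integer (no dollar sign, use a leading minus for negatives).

Answer: 350

Derivation:
Tracking account balances step by step:
Start: savings=600, taxes=0, vacation=1000
Event 1 (deposit 200 to taxes): taxes: 0 + 200 = 200. Balances: savings=600, taxes=200, vacation=1000
Event 2 (transfer 100 savings -> taxes): savings: 600 - 100 = 500, taxes: 200 + 100 = 300. Balances: savings=500, taxes=300, vacation=1000
Event 3 (transfer 300 taxes -> savings): taxes: 300 - 300 = 0, savings: 500 + 300 = 800. Balances: savings=800, taxes=0, vacation=1000
Event 4 (deposit 100 to savings): savings: 800 + 100 = 900. Balances: savings=900, taxes=0, vacation=1000
Event 5 (deposit 400 to vacation): vacation: 1000 + 400 = 1400. Balances: savings=900, taxes=0, vacation=1400
Event 6 (withdraw 100 from taxes): taxes: 0 - 100 = -100. Balances: savings=900, taxes=-100, vacation=1400
Event 7 (transfer 150 taxes -> vacation): taxes: -100 - 150 = -250, vacation: 1400 + 150 = 1550. Balances: savings=900, taxes=-250, vacation=1550
Event 8 (transfer 300 savings -> vacation): savings: 900 - 300 = 600, vacation: 1550 + 300 = 1850. Balances: savings=600, taxes=-250, vacation=1850
Event 9 (deposit 200 to taxes): taxes: -250 + 200 = -50. Balances: savings=600, taxes=-50, vacation=1850
Event 10 (withdraw 250 from savings): savings: 600 - 250 = 350. Balances: savings=350, taxes=-50, vacation=1850
Event 11 (deposit 150 to vacation): vacation: 1850 + 150 = 2000. Balances: savings=350, taxes=-50, vacation=2000

Final balance of savings: 350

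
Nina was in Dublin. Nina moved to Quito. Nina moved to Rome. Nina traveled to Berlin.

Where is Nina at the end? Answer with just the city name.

Tracking Nina's location:
Start: Nina is in Dublin.
After move 1: Dublin -> Quito. Nina is in Quito.
After move 2: Quito -> Rome. Nina is in Rome.
After move 3: Rome -> Berlin. Nina is in Berlin.

Answer: Berlin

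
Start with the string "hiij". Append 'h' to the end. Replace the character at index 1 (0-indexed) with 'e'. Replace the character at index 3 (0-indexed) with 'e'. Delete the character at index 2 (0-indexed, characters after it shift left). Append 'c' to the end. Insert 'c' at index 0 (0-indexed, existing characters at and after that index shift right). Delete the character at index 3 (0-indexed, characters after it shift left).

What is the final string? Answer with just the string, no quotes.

Answer: chehc

Derivation:
Applying each edit step by step:
Start: "hiij"
Op 1 (append 'h'): "hiij" -> "hiijh"
Op 2 (replace idx 1: 'i' -> 'e'): "hiijh" -> "heijh"
Op 3 (replace idx 3: 'j' -> 'e'): "heijh" -> "heieh"
Op 4 (delete idx 2 = 'i'): "heieh" -> "heeh"
Op 5 (append 'c'): "heeh" -> "heehc"
Op 6 (insert 'c' at idx 0): "heehc" -> "cheehc"
Op 7 (delete idx 3 = 'e'): "cheehc" -> "chehc"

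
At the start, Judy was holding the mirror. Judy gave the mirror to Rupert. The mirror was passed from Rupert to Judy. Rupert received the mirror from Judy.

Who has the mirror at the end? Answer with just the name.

Answer: Rupert

Derivation:
Tracking the mirror through each event:
Start: Judy has the mirror.
After event 1: Rupert has the mirror.
After event 2: Judy has the mirror.
After event 3: Rupert has the mirror.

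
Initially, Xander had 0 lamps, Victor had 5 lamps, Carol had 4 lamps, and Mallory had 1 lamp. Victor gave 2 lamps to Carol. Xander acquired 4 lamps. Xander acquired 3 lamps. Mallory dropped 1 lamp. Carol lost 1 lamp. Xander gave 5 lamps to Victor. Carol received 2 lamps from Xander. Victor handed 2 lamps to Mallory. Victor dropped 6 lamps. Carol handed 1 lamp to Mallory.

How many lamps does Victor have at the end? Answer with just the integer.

Answer: 0

Derivation:
Tracking counts step by step:
Start: Xander=0, Victor=5, Carol=4, Mallory=1
Event 1 (Victor -> Carol, 2): Victor: 5 -> 3, Carol: 4 -> 6. State: Xander=0, Victor=3, Carol=6, Mallory=1
Event 2 (Xander +4): Xander: 0 -> 4. State: Xander=4, Victor=3, Carol=6, Mallory=1
Event 3 (Xander +3): Xander: 4 -> 7. State: Xander=7, Victor=3, Carol=6, Mallory=1
Event 4 (Mallory -1): Mallory: 1 -> 0. State: Xander=7, Victor=3, Carol=6, Mallory=0
Event 5 (Carol -1): Carol: 6 -> 5. State: Xander=7, Victor=3, Carol=5, Mallory=0
Event 6 (Xander -> Victor, 5): Xander: 7 -> 2, Victor: 3 -> 8. State: Xander=2, Victor=8, Carol=5, Mallory=0
Event 7 (Xander -> Carol, 2): Xander: 2 -> 0, Carol: 5 -> 7. State: Xander=0, Victor=8, Carol=7, Mallory=0
Event 8 (Victor -> Mallory, 2): Victor: 8 -> 6, Mallory: 0 -> 2. State: Xander=0, Victor=6, Carol=7, Mallory=2
Event 9 (Victor -6): Victor: 6 -> 0. State: Xander=0, Victor=0, Carol=7, Mallory=2
Event 10 (Carol -> Mallory, 1): Carol: 7 -> 6, Mallory: 2 -> 3. State: Xander=0, Victor=0, Carol=6, Mallory=3

Victor's final count: 0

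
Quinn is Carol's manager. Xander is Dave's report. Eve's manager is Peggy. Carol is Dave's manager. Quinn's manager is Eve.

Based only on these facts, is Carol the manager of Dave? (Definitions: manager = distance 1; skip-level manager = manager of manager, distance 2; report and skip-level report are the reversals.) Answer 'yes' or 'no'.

Reconstructing the manager chain from the given facts:
  Peggy -> Eve -> Quinn -> Carol -> Dave -> Xander
(each arrow means 'manager of the next')
Positions in the chain (0 = top):
  position of Peggy: 0
  position of Eve: 1
  position of Quinn: 2
  position of Carol: 3
  position of Dave: 4
  position of Xander: 5

Carol is at position 3, Dave is at position 4; signed distance (j - i) = 1.
'manager' requires j - i = 1. Actual distance is 1, so the relation HOLDS.

Answer: yes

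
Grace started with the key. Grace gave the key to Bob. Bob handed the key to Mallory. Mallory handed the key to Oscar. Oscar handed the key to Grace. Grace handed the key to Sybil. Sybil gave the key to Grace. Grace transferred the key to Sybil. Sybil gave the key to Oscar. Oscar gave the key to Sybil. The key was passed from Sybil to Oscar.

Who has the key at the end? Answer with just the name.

Tracking the key through each event:
Start: Grace has the key.
After event 1: Bob has the key.
After event 2: Mallory has the key.
After event 3: Oscar has the key.
After event 4: Grace has the key.
After event 5: Sybil has the key.
After event 6: Grace has the key.
After event 7: Sybil has the key.
After event 8: Oscar has the key.
After event 9: Sybil has the key.
After event 10: Oscar has the key.

Answer: Oscar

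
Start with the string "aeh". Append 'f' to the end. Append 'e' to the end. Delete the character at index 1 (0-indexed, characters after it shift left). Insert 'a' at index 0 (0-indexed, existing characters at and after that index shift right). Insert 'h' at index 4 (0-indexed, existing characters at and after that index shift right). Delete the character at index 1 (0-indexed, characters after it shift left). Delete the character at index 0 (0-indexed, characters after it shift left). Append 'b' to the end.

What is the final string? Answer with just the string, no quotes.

Applying each edit step by step:
Start: "aeh"
Op 1 (append 'f'): "aeh" -> "aehf"
Op 2 (append 'e'): "aehf" -> "aehfe"
Op 3 (delete idx 1 = 'e'): "aehfe" -> "ahfe"
Op 4 (insert 'a' at idx 0): "ahfe" -> "aahfe"
Op 5 (insert 'h' at idx 4): "aahfe" -> "aahfhe"
Op 6 (delete idx 1 = 'a'): "aahfhe" -> "ahfhe"
Op 7 (delete idx 0 = 'a'): "ahfhe" -> "hfhe"
Op 8 (append 'b'): "hfhe" -> "hfheb"

Answer: hfheb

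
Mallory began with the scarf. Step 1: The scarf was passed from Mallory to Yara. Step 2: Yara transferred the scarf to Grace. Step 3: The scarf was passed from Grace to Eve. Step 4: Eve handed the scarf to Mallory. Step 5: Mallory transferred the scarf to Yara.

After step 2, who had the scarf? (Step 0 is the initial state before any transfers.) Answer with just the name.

Tracking the scarf holder through step 2:
After step 0 (start): Mallory
After step 1: Yara
After step 2: Grace

At step 2, the holder is Grace.

Answer: Grace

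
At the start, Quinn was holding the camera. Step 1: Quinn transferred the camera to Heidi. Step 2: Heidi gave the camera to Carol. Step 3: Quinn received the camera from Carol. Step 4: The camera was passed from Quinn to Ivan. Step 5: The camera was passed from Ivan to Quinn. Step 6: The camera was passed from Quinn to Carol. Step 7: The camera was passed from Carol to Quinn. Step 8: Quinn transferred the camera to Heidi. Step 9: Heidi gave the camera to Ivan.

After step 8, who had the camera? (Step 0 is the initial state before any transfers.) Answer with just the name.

Tracking the camera holder through step 8:
After step 0 (start): Quinn
After step 1: Heidi
After step 2: Carol
After step 3: Quinn
After step 4: Ivan
After step 5: Quinn
After step 6: Carol
After step 7: Quinn
After step 8: Heidi

At step 8, the holder is Heidi.

Answer: Heidi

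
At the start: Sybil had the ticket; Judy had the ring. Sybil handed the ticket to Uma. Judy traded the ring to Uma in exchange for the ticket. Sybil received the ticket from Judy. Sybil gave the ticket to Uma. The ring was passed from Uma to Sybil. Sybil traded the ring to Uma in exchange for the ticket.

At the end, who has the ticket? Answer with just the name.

Tracking all object holders:
Start: ticket:Sybil, ring:Judy
Event 1 (give ticket: Sybil -> Uma). State: ticket:Uma, ring:Judy
Event 2 (swap ring<->ticket: now ring:Uma, ticket:Judy). State: ticket:Judy, ring:Uma
Event 3 (give ticket: Judy -> Sybil). State: ticket:Sybil, ring:Uma
Event 4 (give ticket: Sybil -> Uma). State: ticket:Uma, ring:Uma
Event 5 (give ring: Uma -> Sybil). State: ticket:Uma, ring:Sybil
Event 6 (swap ring<->ticket: now ring:Uma, ticket:Sybil). State: ticket:Sybil, ring:Uma

Final state: ticket:Sybil, ring:Uma
The ticket is held by Sybil.

Answer: Sybil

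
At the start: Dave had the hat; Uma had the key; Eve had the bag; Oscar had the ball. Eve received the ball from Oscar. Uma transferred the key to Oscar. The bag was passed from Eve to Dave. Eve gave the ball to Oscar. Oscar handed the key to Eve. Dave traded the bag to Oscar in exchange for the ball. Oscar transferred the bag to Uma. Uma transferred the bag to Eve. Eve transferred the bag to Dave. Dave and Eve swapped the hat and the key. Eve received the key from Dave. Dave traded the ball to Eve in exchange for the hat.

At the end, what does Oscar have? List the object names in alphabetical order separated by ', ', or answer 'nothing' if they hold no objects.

Answer: nothing

Derivation:
Tracking all object holders:
Start: hat:Dave, key:Uma, bag:Eve, ball:Oscar
Event 1 (give ball: Oscar -> Eve). State: hat:Dave, key:Uma, bag:Eve, ball:Eve
Event 2 (give key: Uma -> Oscar). State: hat:Dave, key:Oscar, bag:Eve, ball:Eve
Event 3 (give bag: Eve -> Dave). State: hat:Dave, key:Oscar, bag:Dave, ball:Eve
Event 4 (give ball: Eve -> Oscar). State: hat:Dave, key:Oscar, bag:Dave, ball:Oscar
Event 5 (give key: Oscar -> Eve). State: hat:Dave, key:Eve, bag:Dave, ball:Oscar
Event 6 (swap bag<->ball: now bag:Oscar, ball:Dave). State: hat:Dave, key:Eve, bag:Oscar, ball:Dave
Event 7 (give bag: Oscar -> Uma). State: hat:Dave, key:Eve, bag:Uma, ball:Dave
Event 8 (give bag: Uma -> Eve). State: hat:Dave, key:Eve, bag:Eve, ball:Dave
Event 9 (give bag: Eve -> Dave). State: hat:Dave, key:Eve, bag:Dave, ball:Dave
Event 10 (swap hat<->key: now hat:Eve, key:Dave). State: hat:Eve, key:Dave, bag:Dave, ball:Dave
Event 11 (give key: Dave -> Eve). State: hat:Eve, key:Eve, bag:Dave, ball:Dave
Event 12 (swap ball<->hat: now ball:Eve, hat:Dave). State: hat:Dave, key:Eve, bag:Dave, ball:Eve

Final state: hat:Dave, key:Eve, bag:Dave, ball:Eve
Oscar holds: (nothing).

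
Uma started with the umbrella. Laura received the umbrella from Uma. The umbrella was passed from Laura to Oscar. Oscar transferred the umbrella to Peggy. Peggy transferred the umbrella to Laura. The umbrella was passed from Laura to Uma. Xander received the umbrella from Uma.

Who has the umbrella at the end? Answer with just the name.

Answer: Xander

Derivation:
Tracking the umbrella through each event:
Start: Uma has the umbrella.
After event 1: Laura has the umbrella.
After event 2: Oscar has the umbrella.
After event 3: Peggy has the umbrella.
After event 4: Laura has the umbrella.
After event 5: Uma has the umbrella.
After event 6: Xander has the umbrella.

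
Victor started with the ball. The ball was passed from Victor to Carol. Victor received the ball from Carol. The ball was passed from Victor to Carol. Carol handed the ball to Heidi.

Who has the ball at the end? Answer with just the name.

Answer: Heidi

Derivation:
Tracking the ball through each event:
Start: Victor has the ball.
After event 1: Carol has the ball.
After event 2: Victor has the ball.
After event 3: Carol has the ball.
After event 4: Heidi has the ball.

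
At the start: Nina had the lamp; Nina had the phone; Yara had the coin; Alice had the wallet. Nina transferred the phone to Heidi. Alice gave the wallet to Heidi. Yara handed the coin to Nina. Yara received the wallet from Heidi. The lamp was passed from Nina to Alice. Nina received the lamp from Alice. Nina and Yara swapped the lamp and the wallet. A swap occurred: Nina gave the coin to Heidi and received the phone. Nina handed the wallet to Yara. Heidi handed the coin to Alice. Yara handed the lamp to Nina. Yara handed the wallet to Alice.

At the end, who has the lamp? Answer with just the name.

Answer: Nina

Derivation:
Tracking all object holders:
Start: lamp:Nina, phone:Nina, coin:Yara, wallet:Alice
Event 1 (give phone: Nina -> Heidi). State: lamp:Nina, phone:Heidi, coin:Yara, wallet:Alice
Event 2 (give wallet: Alice -> Heidi). State: lamp:Nina, phone:Heidi, coin:Yara, wallet:Heidi
Event 3 (give coin: Yara -> Nina). State: lamp:Nina, phone:Heidi, coin:Nina, wallet:Heidi
Event 4 (give wallet: Heidi -> Yara). State: lamp:Nina, phone:Heidi, coin:Nina, wallet:Yara
Event 5 (give lamp: Nina -> Alice). State: lamp:Alice, phone:Heidi, coin:Nina, wallet:Yara
Event 6 (give lamp: Alice -> Nina). State: lamp:Nina, phone:Heidi, coin:Nina, wallet:Yara
Event 7 (swap lamp<->wallet: now lamp:Yara, wallet:Nina). State: lamp:Yara, phone:Heidi, coin:Nina, wallet:Nina
Event 8 (swap coin<->phone: now coin:Heidi, phone:Nina). State: lamp:Yara, phone:Nina, coin:Heidi, wallet:Nina
Event 9 (give wallet: Nina -> Yara). State: lamp:Yara, phone:Nina, coin:Heidi, wallet:Yara
Event 10 (give coin: Heidi -> Alice). State: lamp:Yara, phone:Nina, coin:Alice, wallet:Yara
Event 11 (give lamp: Yara -> Nina). State: lamp:Nina, phone:Nina, coin:Alice, wallet:Yara
Event 12 (give wallet: Yara -> Alice). State: lamp:Nina, phone:Nina, coin:Alice, wallet:Alice

Final state: lamp:Nina, phone:Nina, coin:Alice, wallet:Alice
The lamp is held by Nina.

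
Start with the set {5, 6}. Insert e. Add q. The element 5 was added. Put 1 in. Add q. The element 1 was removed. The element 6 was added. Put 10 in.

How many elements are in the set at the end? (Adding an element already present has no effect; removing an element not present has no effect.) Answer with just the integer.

Tracking the set through each operation:
Start: {5, 6}
Event 1 (add e): added. Set: {5, 6, e}
Event 2 (add q): added. Set: {5, 6, e, q}
Event 3 (add 5): already present, no change. Set: {5, 6, e, q}
Event 4 (add 1): added. Set: {1, 5, 6, e, q}
Event 5 (add q): already present, no change. Set: {1, 5, 6, e, q}
Event 6 (remove 1): removed. Set: {5, 6, e, q}
Event 7 (add 6): already present, no change. Set: {5, 6, e, q}
Event 8 (add 10): added. Set: {10, 5, 6, e, q}

Final set: {10, 5, 6, e, q} (size 5)

Answer: 5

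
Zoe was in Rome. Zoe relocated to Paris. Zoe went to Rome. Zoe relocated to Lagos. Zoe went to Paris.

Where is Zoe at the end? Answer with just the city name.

Answer: Paris

Derivation:
Tracking Zoe's location:
Start: Zoe is in Rome.
After move 1: Rome -> Paris. Zoe is in Paris.
After move 2: Paris -> Rome. Zoe is in Rome.
After move 3: Rome -> Lagos. Zoe is in Lagos.
After move 4: Lagos -> Paris. Zoe is in Paris.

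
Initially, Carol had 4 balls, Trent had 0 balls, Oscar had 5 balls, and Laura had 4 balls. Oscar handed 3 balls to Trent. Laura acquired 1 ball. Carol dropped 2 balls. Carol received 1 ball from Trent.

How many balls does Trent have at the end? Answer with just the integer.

Answer: 2

Derivation:
Tracking counts step by step:
Start: Carol=4, Trent=0, Oscar=5, Laura=4
Event 1 (Oscar -> Trent, 3): Oscar: 5 -> 2, Trent: 0 -> 3. State: Carol=4, Trent=3, Oscar=2, Laura=4
Event 2 (Laura +1): Laura: 4 -> 5. State: Carol=4, Trent=3, Oscar=2, Laura=5
Event 3 (Carol -2): Carol: 4 -> 2. State: Carol=2, Trent=3, Oscar=2, Laura=5
Event 4 (Trent -> Carol, 1): Trent: 3 -> 2, Carol: 2 -> 3. State: Carol=3, Trent=2, Oscar=2, Laura=5

Trent's final count: 2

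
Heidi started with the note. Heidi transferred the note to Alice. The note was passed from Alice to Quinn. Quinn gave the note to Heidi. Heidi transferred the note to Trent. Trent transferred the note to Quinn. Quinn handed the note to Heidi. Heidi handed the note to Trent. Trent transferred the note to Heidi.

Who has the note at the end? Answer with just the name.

Tracking the note through each event:
Start: Heidi has the note.
After event 1: Alice has the note.
After event 2: Quinn has the note.
After event 3: Heidi has the note.
After event 4: Trent has the note.
After event 5: Quinn has the note.
After event 6: Heidi has the note.
After event 7: Trent has the note.
After event 8: Heidi has the note.

Answer: Heidi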